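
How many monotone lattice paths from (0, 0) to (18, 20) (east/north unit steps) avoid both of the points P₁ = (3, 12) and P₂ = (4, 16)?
Number of paths = 33347043540

Inclusion–exclusion. Total paths: C(38, 18) = 33578000610. Through P₁: C(15, 3)·C(23, 15) = 223092870. Through P₂: C(20, 4)·C(18, 14) = 14825700. Since P₁ is strictly southwest of P₂, a monotone path through both must visit P₁ then P₂; paths through both = C(15, 3)·C(5, 1)·C(18, 14) = 6961500. Avoid both = 33578000610 − 223092870 − 14825700 + 6961500 = 33347043540.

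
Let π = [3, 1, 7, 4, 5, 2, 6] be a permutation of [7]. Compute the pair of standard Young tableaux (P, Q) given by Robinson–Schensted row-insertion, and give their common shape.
P = [1, 2, 5, 6] / [3, 4] / [7];  Q = [1, 3, 5, 7] / [2, 4] / [6];  common shape = (4, 2, 1)

Row-insert the values π_1, π_2, … into P one at a time, bumping the leftmost entry strictly greater than the inserted value down to the next row. The recording tableau Q records, in position (i, j), the step at which that cell was added to P.
  Insert 3 (step 1): P = [3];  Q = [1]
  Insert 1 (step 2): P = [1] / [3];  Q = [1] / [2]
  Insert 7 (step 3): P = [1, 7] / [3];  Q = [1, 3] / [2]
  Insert 4 (step 4): P = [1, 4] / [3, 7];  Q = [1, 3] / [2, 4]
  Insert 5 (step 5): P = [1, 4, 5] / [3, 7];  Q = [1, 3, 5] / [2, 4]
  Insert 2 (step 6): P = [1, 2, 5] / [3, 4] / [7];  Q = [1, 3, 5] / [2, 4] / [6]
  Insert 6 (step 7): P = [1, 2, 5, 6] / [3, 4] / [7];  Q = [1, 3, 5, 7] / [2, 4] / [6]
Final shape: (4, 2, 1).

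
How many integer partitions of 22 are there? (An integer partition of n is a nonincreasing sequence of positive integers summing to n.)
p(22) = 1002

Compute p(n) via the recurrence p(n, m) = p(n, m−1) + p(n−m, m), where p(n, m) counts partitions of n with all parts ≤ m and p(n) = p(n, n). The base cases are p(0, m) = 1 and p(n, 0) = 0 for n > 0. Filling the table yields p(22) = 1002. (Euler's pentagonal recurrence is an alternative.)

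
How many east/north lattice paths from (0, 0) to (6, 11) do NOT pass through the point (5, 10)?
Number of paths = 6370

Total paths from (0, 0) to (6, 11): C(17, 6) = 12376. Paths through (5, 10): (paths (0, 0) → (5, 10)) × (paths (5, 10) → (6, 11)) = C(15, 5) · C(2, 1) = 3003 · 2 = 6006. Avoidance count = 12376 − 6006 = 6370.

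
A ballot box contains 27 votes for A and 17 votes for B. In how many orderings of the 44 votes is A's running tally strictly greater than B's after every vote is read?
Strict-lead orderings = 155989499540

Total orderings of the 44 votes with 27 for A: C(44, 27) = 686353797976. By the Bertrand ballot formula (Cycle Lemma / reflection principle), the number of orderings in which A is strictly ahead of B throughout is (p − q)/(p + q) · C(p + q, p) = (27 − 17)/(27 + 17) · 686353797976 = 155989499540.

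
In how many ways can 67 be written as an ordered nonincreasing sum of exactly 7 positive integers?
p(67, 7 parts) = 43819

Partitions of n into exactly k parts are in bijection with partitions of n − k into at most k parts (subtract 1 from each part). So p(67, exactly 7) = p(60, parts ≤ 7). Computing via the recurrence p(m, j) = p(m, j−1) + p(m−j, j) gives 43819.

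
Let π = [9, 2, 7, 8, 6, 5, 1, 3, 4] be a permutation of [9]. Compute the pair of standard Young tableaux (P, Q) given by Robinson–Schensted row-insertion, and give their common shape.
P = [1, 3, 4] / [2, 5, 8] / [6] / [7] / [9];  Q = [1, 3, 4] / [2, 8, 9] / [5] / [6] / [7];  common shape = (3, 3, 1, 1, 1)

Row-insert the values π_1, π_2, … into P one at a time, bumping the leftmost entry strictly greater than the inserted value down to the next row. The recording tableau Q records, in position (i, j), the step at which that cell was added to P.
  Insert 9 (step 1): P = [9];  Q = [1]
  Insert 2 (step 2): P = [2] / [9];  Q = [1] / [2]
  Insert 7 (step 3): P = [2, 7] / [9];  Q = [1, 3] / [2]
  Insert 8 (step 4): P = [2, 7, 8] / [9];  Q = [1, 3, 4] / [2]
  Insert 6 (step 5): P = [2, 6, 8] / [7] / [9];  Q = [1, 3, 4] / [2] / [5]
  Insert 5 (step 6): P = [2, 5, 8] / [6] / [7] / [9];  Q = [1, 3, 4] / [2] / [5] / [6]
  Insert 1 (step 7): P = [1, 5, 8] / [2] / [6] / [7] / [9];  Q = [1, 3, 4] / [2] / [5] / [6] / [7]
  Insert 3 (step 8): P = [1, 3, 8] / [2, 5] / [6] / [7] / [9];  Q = [1, 3, 4] / [2, 8] / [5] / [6] / [7]
  Insert 4 (step 9): P = [1, 3, 4] / [2, 5, 8] / [6] / [7] / [9];  Q = [1, 3, 4] / [2, 8, 9] / [5] / [6] / [7]
Final shape: (3, 3, 1, 1, 1).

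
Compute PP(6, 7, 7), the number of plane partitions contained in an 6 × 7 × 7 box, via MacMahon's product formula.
PP(6, 7, 7) = 872299918503728

Evaluate the triple product over i = 1..6, j = 1..7, k = 1..7. The factors are (2/1) · (3/2) · (4/3) · (5/4) · (6/5) · (7/6) · (8/7) · (3/2) · … (294 factors total). The numerators and denominators telescope so the product is an integer; carrying out the multiplication exactly gives PP(6, 7, 7) = 872299918503728.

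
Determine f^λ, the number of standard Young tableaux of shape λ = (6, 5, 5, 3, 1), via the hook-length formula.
# SYT of shape (6, 5, 5, 3, 1) = 67343562

Hook-length formula: f^λ = n! / Π hook(c), product over all cells c of the Young diagram. For λ = (6, 5, 5, 3, 1), n = 20 boxes. Hook lengths by row (left-to-right, top-to-bottom): [10, 8, 7, 5, 4, 1]; [8, 6, 5, 3, 2]; [7, 5, 4, 2, 1]; [4, 2, 1]; [1]. Product of hooks = 36126720000. So f^λ = 20! / 36126720000 = 2432902008176640000 / 36126720000 = 67343562.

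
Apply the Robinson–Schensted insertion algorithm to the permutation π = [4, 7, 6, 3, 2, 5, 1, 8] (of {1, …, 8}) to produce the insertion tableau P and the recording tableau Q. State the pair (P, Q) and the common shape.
P = [1, 5, 8] / [2, 6] / [3] / [4] / [7];  Q = [1, 2, 8] / [3, 6] / [4] / [5] / [7];  common shape = (3, 2, 1, 1, 1)

Row-insert the values π_1, π_2, … into P one at a time, bumping the leftmost entry strictly greater than the inserted value down to the next row. The recording tableau Q records, in position (i, j), the step at which that cell was added to P.
  Insert 4 (step 1): P = [4];  Q = [1]
  Insert 7 (step 2): P = [4, 7];  Q = [1, 2]
  Insert 6 (step 3): P = [4, 6] / [7];  Q = [1, 2] / [3]
  Insert 3 (step 4): P = [3, 6] / [4] / [7];  Q = [1, 2] / [3] / [4]
  Insert 2 (step 5): P = [2, 6] / [3] / [4] / [7];  Q = [1, 2] / [3] / [4] / [5]
  Insert 5 (step 6): P = [2, 5] / [3, 6] / [4] / [7];  Q = [1, 2] / [3, 6] / [4] / [5]
  Insert 1 (step 7): P = [1, 5] / [2, 6] / [3] / [4] / [7];  Q = [1, 2] / [3, 6] / [4] / [5] / [7]
  Insert 8 (step 8): P = [1, 5, 8] / [2, 6] / [3] / [4] / [7];  Q = [1, 2, 8] / [3, 6] / [4] / [5] / [7]
Final shape: (3, 2, 1, 1, 1).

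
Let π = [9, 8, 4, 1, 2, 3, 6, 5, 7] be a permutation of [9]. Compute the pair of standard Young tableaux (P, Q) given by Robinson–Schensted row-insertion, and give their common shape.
P = [1, 2, 3, 5, 7] / [4, 6] / [8] / [9];  Q = [1, 5, 6, 7, 9] / [2, 8] / [3] / [4];  common shape = (5, 2, 1, 1)

Row-insert the values π_1, π_2, … into P one at a time, bumping the leftmost entry strictly greater than the inserted value down to the next row. The recording tableau Q records, in position (i, j), the step at which that cell was added to P.
  Insert 9 (step 1): P = [9];  Q = [1]
  Insert 8 (step 2): P = [8] / [9];  Q = [1] / [2]
  Insert 4 (step 3): P = [4] / [8] / [9];  Q = [1] / [2] / [3]
  Insert 1 (step 4): P = [1] / [4] / [8] / [9];  Q = [1] / [2] / [3] / [4]
  Insert 2 (step 5): P = [1, 2] / [4] / [8] / [9];  Q = [1, 5] / [2] / [3] / [4]
  Insert 3 (step 6): P = [1, 2, 3] / [4] / [8] / [9];  Q = [1, 5, 6] / [2] / [3] / [4]
  Insert 6 (step 7): P = [1, 2, 3, 6] / [4] / [8] / [9];  Q = [1, 5, 6, 7] / [2] / [3] / [4]
  Insert 5 (step 8): P = [1, 2, 3, 5] / [4, 6] / [8] / [9];  Q = [1, 5, 6, 7] / [2, 8] / [3] / [4]
  Insert 7 (step 9): P = [1, 2, 3, 5, 7] / [4, 6] / [8] / [9];  Q = [1, 5, 6, 7, 9] / [2, 8] / [3] / [4]
Final shape: (5, 2, 1, 1).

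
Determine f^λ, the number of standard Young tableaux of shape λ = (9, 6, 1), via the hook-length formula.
# SYT of shape (9, 6, 1) = 24960

Hook-length formula: f^λ = n! / Π hook(c), product over all cells c of the Young diagram. For λ = (9, 6, 1), n = 16 boxes. Hook lengths by row (left-to-right, top-to-bottom): [11, 9, 8, 7, 6, 5, 3, 2, 1]; [7, 5, 4, 3, 2, 1]; [1]. Product of hooks = 838252800. So f^λ = 16! / 838252800 = 20922789888000 / 838252800 = 24960.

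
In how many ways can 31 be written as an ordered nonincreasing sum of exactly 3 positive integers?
p(31, 3 parts) = 80

Partitions of n into exactly k parts are in bijection with partitions of n − k into at most k parts (subtract 1 from each part). So p(31, exactly 3) = p(28, parts ≤ 3). Computing via the recurrence p(m, j) = p(m, j−1) + p(m−j, j) gives 80.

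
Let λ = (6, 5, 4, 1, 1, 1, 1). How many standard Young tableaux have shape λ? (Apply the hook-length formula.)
# SYT of shape (6, 5, 4, 1, 1, 1, 1) = 23279256

Hook-length formula: f^λ = n! / Π hook(c), product over all cells c of the Young diagram. For λ = (6, 5, 4, 1, 1, 1, 1), n = 19 boxes. Hook lengths by row (left-to-right, top-to-bottom): [12, 7, 6, 5, 3, 1]; [10, 5, 4, 3, 1]; [8, 3, 2, 1]; [4]; [3]; [2]; [1]. Product of hooks = 5225472000. So f^λ = 19! / 5225472000 = 121645100408832000 / 5225472000 = 23279256.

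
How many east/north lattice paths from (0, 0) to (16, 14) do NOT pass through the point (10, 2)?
Number of paths = 144197451

Total paths from (0, 0) to (16, 14): C(30, 16) = 145422675. Paths through (10, 2): (paths (0, 0) → (10, 2)) × (paths (10, 2) → (16, 14)) = C(12, 10) · C(18, 6) = 66 · 18564 = 1225224. Avoidance count = 145422675 − 1225224 = 144197451.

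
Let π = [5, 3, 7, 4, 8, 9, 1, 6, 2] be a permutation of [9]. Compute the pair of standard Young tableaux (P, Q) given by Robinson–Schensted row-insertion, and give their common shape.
P = [1, 2, 6, 9] / [3, 4, 8] / [5, 7];  Q = [1, 3, 5, 6] / [2, 4, 8] / [7, 9];  common shape = (4, 3, 2)

Row-insert the values π_1, π_2, … into P one at a time, bumping the leftmost entry strictly greater than the inserted value down to the next row. The recording tableau Q records, in position (i, j), the step at which that cell was added to P.
  Insert 5 (step 1): P = [5];  Q = [1]
  Insert 3 (step 2): P = [3] / [5];  Q = [1] / [2]
  Insert 7 (step 3): P = [3, 7] / [5];  Q = [1, 3] / [2]
  Insert 4 (step 4): P = [3, 4] / [5, 7];  Q = [1, 3] / [2, 4]
  Insert 8 (step 5): P = [3, 4, 8] / [5, 7];  Q = [1, 3, 5] / [2, 4]
  Insert 9 (step 6): P = [3, 4, 8, 9] / [5, 7];  Q = [1, 3, 5, 6] / [2, 4]
  Insert 1 (step 7): P = [1, 4, 8, 9] / [3, 7] / [5];  Q = [1, 3, 5, 6] / [2, 4] / [7]
  Insert 6 (step 8): P = [1, 4, 6, 9] / [3, 7, 8] / [5];  Q = [1, 3, 5, 6] / [2, 4, 8] / [7]
  Insert 2 (step 9): P = [1, 2, 6, 9] / [3, 4, 8] / [5, 7];  Q = [1, 3, 5, 6] / [2, 4, 8] / [7, 9]
Final shape: (4, 3, 2).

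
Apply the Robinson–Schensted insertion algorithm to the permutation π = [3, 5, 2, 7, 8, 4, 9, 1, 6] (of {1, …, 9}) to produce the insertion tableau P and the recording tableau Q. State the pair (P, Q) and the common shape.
P = [1, 4, 6, 8, 9] / [2, 5, 7] / [3];  Q = [1, 2, 4, 5, 7] / [3, 6, 9] / [8];  common shape = (5, 3, 1)

Row-insert the values π_1, π_2, … into P one at a time, bumping the leftmost entry strictly greater than the inserted value down to the next row. The recording tableau Q records, in position (i, j), the step at which that cell was added to P.
  Insert 3 (step 1): P = [3];  Q = [1]
  Insert 5 (step 2): P = [3, 5];  Q = [1, 2]
  Insert 2 (step 3): P = [2, 5] / [3];  Q = [1, 2] / [3]
  Insert 7 (step 4): P = [2, 5, 7] / [3];  Q = [1, 2, 4] / [3]
  Insert 8 (step 5): P = [2, 5, 7, 8] / [3];  Q = [1, 2, 4, 5] / [3]
  Insert 4 (step 6): P = [2, 4, 7, 8] / [3, 5];  Q = [1, 2, 4, 5] / [3, 6]
  Insert 9 (step 7): P = [2, 4, 7, 8, 9] / [3, 5];  Q = [1, 2, 4, 5, 7] / [3, 6]
  Insert 1 (step 8): P = [1, 4, 7, 8, 9] / [2, 5] / [3];  Q = [1, 2, 4, 5, 7] / [3, 6] / [8]
  Insert 6 (step 9): P = [1, 4, 6, 8, 9] / [2, 5, 7] / [3];  Q = [1, 2, 4, 5, 7] / [3, 6, 9] / [8]
Final shape: (5, 3, 1).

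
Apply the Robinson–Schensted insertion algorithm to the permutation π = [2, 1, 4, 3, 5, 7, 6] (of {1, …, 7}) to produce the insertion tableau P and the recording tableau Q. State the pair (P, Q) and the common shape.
P = [1, 3, 5, 6] / [2, 4, 7];  Q = [1, 3, 5, 6] / [2, 4, 7];  common shape = (4, 3)

Row-insert the values π_1, π_2, … into P one at a time, bumping the leftmost entry strictly greater than the inserted value down to the next row. The recording tableau Q records, in position (i, j), the step at which that cell was added to P.
  Insert 2 (step 1): P = [2];  Q = [1]
  Insert 1 (step 2): P = [1] / [2];  Q = [1] / [2]
  Insert 4 (step 3): P = [1, 4] / [2];  Q = [1, 3] / [2]
  Insert 3 (step 4): P = [1, 3] / [2, 4];  Q = [1, 3] / [2, 4]
  Insert 5 (step 5): P = [1, 3, 5] / [2, 4];  Q = [1, 3, 5] / [2, 4]
  Insert 7 (step 6): P = [1, 3, 5, 7] / [2, 4];  Q = [1, 3, 5, 6] / [2, 4]
  Insert 6 (step 7): P = [1, 3, 5, 6] / [2, 4, 7];  Q = [1, 3, 5, 6] / [2, 4, 7]
Final shape: (4, 3).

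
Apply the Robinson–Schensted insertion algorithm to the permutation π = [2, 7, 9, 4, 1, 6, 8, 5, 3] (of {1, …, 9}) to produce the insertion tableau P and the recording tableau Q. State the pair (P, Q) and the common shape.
P = [1, 3, 5, 8] / [2, 4] / [6, 9] / [7];  Q = [1, 2, 3, 7] / [4, 6] / [5, 8] / [9];  common shape = (4, 2, 2, 1)

Row-insert the values π_1, π_2, … into P one at a time, bumping the leftmost entry strictly greater than the inserted value down to the next row. The recording tableau Q records, in position (i, j), the step at which that cell was added to P.
  Insert 2 (step 1): P = [2];  Q = [1]
  Insert 7 (step 2): P = [2, 7];  Q = [1, 2]
  Insert 9 (step 3): P = [2, 7, 9];  Q = [1, 2, 3]
  Insert 4 (step 4): P = [2, 4, 9] / [7];  Q = [1, 2, 3] / [4]
  Insert 1 (step 5): P = [1, 4, 9] / [2] / [7];  Q = [1, 2, 3] / [4] / [5]
  Insert 6 (step 6): P = [1, 4, 6] / [2, 9] / [7];  Q = [1, 2, 3] / [4, 6] / [5]
  Insert 8 (step 7): P = [1, 4, 6, 8] / [2, 9] / [7];  Q = [1, 2, 3, 7] / [4, 6] / [5]
  Insert 5 (step 8): P = [1, 4, 5, 8] / [2, 6] / [7, 9];  Q = [1, 2, 3, 7] / [4, 6] / [5, 8]
  Insert 3 (step 9): P = [1, 3, 5, 8] / [2, 4] / [6, 9] / [7];  Q = [1, 2, 3, 7] / [4, 6] / [5, 8] / [9]
Final shape: (4, 2, 2, 1).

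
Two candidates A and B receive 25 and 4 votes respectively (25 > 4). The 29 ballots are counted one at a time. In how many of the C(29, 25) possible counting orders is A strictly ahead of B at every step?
Strict-lead orderings = 17199

Total orderings of the 29 votes with 25 for A: C(29, 25) = 23751. By the Bertrand ballot formula (Cycle Lemma / reflection principle), the number of orderings in which A is strictly ahead of B throughout is (p − q)/(p + q) · C(p + q, p) = (25 − 4)/(25 + 4) · 23751 = 17199.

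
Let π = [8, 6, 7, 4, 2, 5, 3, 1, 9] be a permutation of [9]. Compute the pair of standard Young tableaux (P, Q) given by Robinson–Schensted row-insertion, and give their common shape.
P = [1, 3, 9] / [2, 5] / [4, 7] / [6] / [8];  Q = [1, 3, 9] / [2, 6] / [4, 7] / [5] / [8];  common shape = (3, 2, 2, 1, 1)

Row-insert the values π_1, π_2, … into P one at a time, bumping the leftmost entry strictly greater than the inserted value down to the next row. The recording tableau Q records, in position (i, j), the step at which that cell was added to P.
  Insert 8 (step 1): P = [8];  Q = [1]
  Insert 6 (step 2): P = [6] / [8];  Q = [1] / [2]
  Insert 7 (step 3): P = [6, 7] / [8];  Q = [1, 3] / [2]
  Insert 4 (step 4): P = [4, 7] / [6] / [8];  Q = [1, 3] / [2] / [4]
  Insert 2 (step 5): P = [2, 7] / [4] / [6] / [8];  Q = [1, 3] / [2] / [4] / [5]
  Insert 5 (step 6): P = [2, 5] / [4, 7] / [6] / [8];  Q = [1, 3] / [2, 6] / [4] / [5]
  Insert 3 (step 7): P = [2, 3] / [4, 5] / [6, 7] / [8];  Q = [1, 3] / [2, 6] / [4, 7] / [5]
  Insert 1 (step 8): P = [1, 3] / [2, 5] / [4, 7] / [6] / [8];  Q = [1, 3] / [2, 6] / [4, 7] / [5] / [8]
  Insert 9 (step 9): P = [1, 3, 9] / [2, 5] / [4, 7] / [6] / [8];  Q = [1, 3, 9] / [2, 6] / [4, 7] / [5] / [8]
Final shape: (3, 2, 2, 1, 1).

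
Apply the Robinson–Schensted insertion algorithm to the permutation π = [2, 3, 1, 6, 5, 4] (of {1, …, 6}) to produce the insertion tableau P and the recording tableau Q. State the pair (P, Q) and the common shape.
P = [1, 3, 4] / [2, 5] / [6];  Q = [1, 2, 4] / [3, 5] / [6];  common shape = (3, 2, 1)

Row-insert the values π_1, π_2, … into P one at a time, bumping the leftmost entry strictly greater than the inserted value down to the next row. The recording tableau Q records, in position (i, j), the step at which that cell was added to P.
  Insert 2 (step 1): P = [2];  Q = [1]
  Insert 3 (step 2): P = [2, 3];  Q = [1, 2]
  Insert 1 (step 3): P = [1, 3] / [2];  Q = [1, 2] / [3]
  Insert 6 (step 4): P = [1, 3, 6] / [2];  Q = [1, 2, 4] / [3]
  Insert 5 (step 5): P = [1, 3, 5] / [2, 6];  Q = [1, 2, 4] / [3, 5]
  Insert 4 (step 6): P = [1, 3, 4] / [2, 5] / [6];  Q = [1, 2, 4] / [3, 5] / [6]
Final shape: (3, 2, 1).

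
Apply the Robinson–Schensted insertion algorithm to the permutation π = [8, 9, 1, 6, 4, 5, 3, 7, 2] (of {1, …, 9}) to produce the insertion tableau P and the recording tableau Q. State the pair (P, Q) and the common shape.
P = [1, 2, 5, 7] / [3, 9] / [4] / [6] / [8];  Q = [1, 2, 6, 8] / [3, 4] / [5] / [7] / [9];  common shape = (4, 2, 1, 1, 1)

Row-insert the values π_1, π_2, … into P one at a time, bumping the leftmost entry strictly greater than the inserted value down to the next row. The recording tableau Q records, in position (i, j), the step at which that cell was added to P.
  Insert 8 (step 1): P = [8];  Q = [1]
  Insert 9 (step 2): P = [8, 9];  Q = [1, 2]
  Insert 1 (step 3): P = [1, 9] / [8];  Q = [1, 2] / [3]
  Insert 6 (step 4): P = [1, 6] / [8, 9];  Q = [1, 2] / [3, 4]
  Insert 4 (step 5): P = [1, 4] / [6, 9] / [8];  Q = [1, 2] / [3, 4] / [5]
  Insert 5 (step 6): P = [1, 4, 5] / [6, 9] / [8];  Q = [1, 2, 6] / [3, 4] / [5]
  Insert 3 (step 7): P = [1, 3, 5] / [4, 9] / [6] / [8];  Q = [1, 2, 6] / [3, 4] / [5] / [7]
  Insert 7 (step 8): P = [1, 3, 5, 7] / [4, 9] / [6] / [8];  Q = [1, 2, 6, 8] / [3, 4] / [5] / [7]
  Insert 2 (step 9): P = [1, 2, 5, 7] / [3, 9] / [4] / [6] / [8];  Q = [1, 2, 6, 8] / [3, 4] / [5] / [7] / [9]
Final shape: (4, 2, 1, 1, 1).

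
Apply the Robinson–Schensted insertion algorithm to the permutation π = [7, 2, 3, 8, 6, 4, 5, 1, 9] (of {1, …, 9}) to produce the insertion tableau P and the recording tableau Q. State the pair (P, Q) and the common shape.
P = [1, 3, 4, 5, 9] / [2, 8] / [6] / [7];  Q = [1, 3, 4, 7, 9] / [2, 5] / [6] / [8];  common shape = (5, 2, 1, 1)

Row-insert the values π_1, π_2, … into P one at a time, bumping the leftmost entry strictly greater than the inserted value down to the next row. The recording tableau Q records, in position (i, j), the step at which that cell was added to P.
  Insert 7 (step 1): P = [7];  Q = [1]
  Insert 2 (step 2): P = [2] / [7];  Q = [1] / [2]
  Insert 3 (step 3): P = [2, 3] / [7];  Q = [1, 3] / [2]
  Insert 8 (step 4): P = [2, 3, 8] / [7];  Q = [1, 3, 4] / [2]
  Insert 6 (step 5): P = [2, 3, 6] / [7, 8];  Q = [1, 3, 4] / [2, 5]
  Insert 4 (step 6): P = [2, 3, 4] / [6, 8] / [7];  Q = [1, 3, 4] / [2, 5] / [6]
  Insert 5 (step 7): P = [2, 3, 4, 5] / [6, 8] / [7];  Q = [1, 3, 4, 7] / [2, 5] / [6]
  Insert 1 (step 8): P = [1, 3, 4, 5] / [2, 8] / [6] / [7];  Q = [1, 3, 4, 7] / [2, 5] / [6] / [8]
  Insert 9 (step 9): P = [1, 3, 4, 5, 9] / [2, 8] / [6] / [7];  Q = [1, 3, 4, 7, 9] / [2, 5] / [6] / [8]
Final shape: (5, 2, 1, 1).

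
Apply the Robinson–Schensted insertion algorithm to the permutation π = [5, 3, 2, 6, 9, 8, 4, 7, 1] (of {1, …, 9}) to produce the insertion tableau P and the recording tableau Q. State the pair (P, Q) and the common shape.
P = [1, 4, 7] / [2, 6, 8] / [3, 9] / [5];  Q = [1, 4, 5] / [2, 6, 8] / [3, 7] / [9];  common shape = (3, 3, 2, 1)

Row-insert the values π_1, π_2, … into P one at a time, bumping the leftmost entry strictly greater than the inserted value down to the next row. The recording tableau Q records, in position (i, j), the step at which that cell was added to P.
  Insert 5 (step 1): P = [5];  Q = [1]
  Insert 3 (step 2): P = [3] / [5];  Q = [1] / [2]
  Insert 2 (step 3): P = [2] / [3] / [5];  Q = [1] / [2] / [3]
  Insert 6 (step 4): P = [2, 6] / [3] / [5];  Q = [1, 4] / [2] / [3]
  Insert 9 (step 5): P = [2, 6, 9] / [3] / [5];  Q = [1, 4, 5] / [2] / [3]
  Insert 8 (step 6): P = [2, 6, 8] / [3, 9] / [5];  Q = [1, 4, 5] / [2, 6] / [3]
  Insert 4 (step 7): P = [2, 4, 8] / [3, 6] / [5, 9];  Q = [1, 4, 5] / [2, 6] / [3, 7]
  Insert 7 (step 8): P = [2, 4, 7] / [3, 6, 8] / [5, 9];  Q = [1, 4, 5] / [2, 6, 8] / [3, 7]
  Insert 1 (step 9): P = [1, 4, 7] / [2, 6, 8] / [3, 9] / [5];  Q = [1, 4, 5] / [2, 6, 8] / [3, 7] / [9]
Final shape: (3, 3, 2, 1).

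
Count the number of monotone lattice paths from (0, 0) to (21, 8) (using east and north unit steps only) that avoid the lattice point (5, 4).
Number of paths = 3681675

Total paths from (0, 0) to (21, 8): C(29, 21) = 4292145. Paths through (5, 4): (paths (0, 0) → (5, 4)) × (paths (5, 4) → (21, 8)) = C(9, 5) · C(20, 16) = 126 · 4845 = 610470. Avoidance count = 4292145 − 610470 = 3681675.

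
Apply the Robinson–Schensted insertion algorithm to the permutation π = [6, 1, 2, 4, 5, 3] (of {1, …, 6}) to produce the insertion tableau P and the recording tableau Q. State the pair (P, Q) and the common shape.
P = [1, 2, 3, 5] / [4] / [6];  Q = [1, 3, 4, 5] / [2] / [6];  common shape = (4, 1, 1)

Row-insert the values π_1, π_2, … into P one at a time, bumping the leftmost entry strictly greater than the inserted value down to the next row. The recording tableau Q records, in position (i, j), the step at which that cell was added to P.
  Insert 6 (step 1): P = [6];  Q = [1]
  Insert 1 (step 2): P = [1] / [6];  Q = [1] / [2]
  Insert 2 (step 3): P = [1, 2] / [6];  Q = [1, 3] / [2]
  Insert 4 (step 4): P = [1, 2, 4] / [6];  Q = [1, 3, 4] / [2]
  Insert 5 (step 5): P = [1, 2, 4, 5] / [6];  Q = [1, 3, 4, 5] / [2]
  Insert 3 (step 6): P = [1, 2, 3, 5] / [4] / [6];  Q = [1, 3, 4, 5] / [2] / [6]
Final shape: (4, 1, 1).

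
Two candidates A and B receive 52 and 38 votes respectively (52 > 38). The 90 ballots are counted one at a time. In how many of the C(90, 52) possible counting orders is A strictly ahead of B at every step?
Strict-lead orderings = 5478383797762211750264004

Total orderings of the 90 votes with 52 for A: C(90, 52) = 35218181557042789823125740. By the Bertrand ballot formula (Cycle Lemma / reflection principle), the number of orderings in which A is strictly ahead of B throughout is (p − q)/(p + q) · C(p + q, p) = (52 − 38)/(52 + 38) · 35218181557042789823125740 = 5478383797762211750264004.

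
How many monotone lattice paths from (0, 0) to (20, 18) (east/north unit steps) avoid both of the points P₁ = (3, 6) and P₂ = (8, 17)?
Number of paths = 29209451451

Inclusion–exclusion. Total paths: C(38, 20) = 33578000610. Through P₁: C(9, 3)·C(29, 17) = 4359258540. Through P₂: C(25, 8)·C(13, 12) = 14060475. Since P₁ is strictly southwest of P₂, a monotone path through both must visit P₁ then P₂; paths through both = C(9, 3)·C(16, 5)·C(13, 12) = 4769856. Avoid both = 33578000610 − 4359258540 − 14060475 + 4769856 = 29209451451.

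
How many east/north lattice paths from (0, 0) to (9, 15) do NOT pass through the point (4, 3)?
Number of paths = 1090924

Total paths from (0, 0) to (9, 15): C(24, 9) = 1307504. Paths through (4, 3): (paths (0, 0) → (4, 3)) × (paths (4, 3) → (9, 15)) = C(7, 4) · C(17, 5) = 35 · 6188 = 216580. Avoidance count = 1307504 − 216580 = 1090924.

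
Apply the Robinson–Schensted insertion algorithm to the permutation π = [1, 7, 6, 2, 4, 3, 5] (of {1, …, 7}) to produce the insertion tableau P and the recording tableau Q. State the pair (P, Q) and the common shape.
P = [1, 2, 3, 5] / [4] / [6] / [7];  Q = [1, 2, 5, 7] / [3] / [4] / [6];  common shape = (4, 1, 1, 1)

Row-insert the values π_1, π_2, … into P one at a time, bumping the leftmost entry strictly greater than the inserted value down to the next row. The recording tableau Q records, in position (i, j), the step at which that cell was added to P.
  Insert 1 (step 1): P = [1];  Q = [1]
  Insert 7 (step 2): P = [1, 7];  Q = [1, 2]
  Insert 6 (step 3): P = [1, 6] / [7];  Q = [1, 2] / [3]
  Insert 2 (step 4): P = [1, 2] / [6] / [7];  Q = [1, 2] / [3] / [4]
  Insert 4 (step 5): P = [1, 2, 4] / [6] / [7];  Q = [1, 2, 5] / [3] / [4]
  Insert 3 (step 6): P = [1, 2, 3] / [4] / [6] / [7];  Q = [1, 2, 5] / [3] / [4] / [6]
  Insert 5 (step 7): P = [1, 2, 3, 5] / [4] / [6] / [7];  Q = [1, 2, 5, 7] / [3] / [4] / [6]
Final shape: (4, 1, 1, 1).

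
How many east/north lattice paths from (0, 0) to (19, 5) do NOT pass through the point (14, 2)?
Number of paths = 35784

Total paths from (0, 0) to (19, 5): C(24, 19) = 42504. Paths through (14, 2): (paths (0, 0) → (14, 2)) × (paths (14, 2) → (19, 5)) = C(16, 14) · C(8, 5) = 120 · 56 = 6720. Avoidance count = 42504 − 6720 = 35784.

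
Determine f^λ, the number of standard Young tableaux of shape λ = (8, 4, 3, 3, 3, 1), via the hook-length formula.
# SYT of shape (8, 4, 3, 3, 3, 1) = 1316173320

Hook-length formula: f^λ = n! / Π hook(c), product over all cells c of the Young diagram. For λ = (8, 4, 3, 3, 3, 1), n = 22 boxes. Hook lengths by row (left-to-right, top-to-bottom): [13, 11, 10, 6, 4, 3, 2, 1]; [8, 6, 5, 1]; [6, 4, 3]; [5, 3, 2]; [4, 2, 1]; [1]. Product of hooks = 853991424000. So f^λ = 22! / 853991424000 = 1124000727777607680000 / 853991424000 = 1316173320.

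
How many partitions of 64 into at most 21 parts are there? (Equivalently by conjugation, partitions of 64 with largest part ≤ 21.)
p(64, parts ≤ 21) = 1433286

Use the recurrence p(n, m) = p(n, m−1) + p(n−m, m): either the largest part is < m (count p(n, m−1)) or the largest part is exactly m (remove one copy of m, count p(n−m, m)). With p(0, ·) = 1 this gives p(64, parts ≤ 21) = 1433286. (By conjugating Young diagrams, this also counts partitions of 64 into at most 21 parts.)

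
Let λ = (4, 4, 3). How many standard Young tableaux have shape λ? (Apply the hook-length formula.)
# SYT of shape (4, 4, 3) = 462

Hook-length formula: f^λ = n! / Π hook(c), product over all cells c of the Young diagram. For λ = (4, 4, 3), n = 11 boxes. Hook lengths by row (left-to-right, top-to-bottom): [6, 5, 4, 2]; [5, 4, 3, 1]; [3, 2, 1]. Product of hooks = 86400. So f^λ = 11! / 86400 = 39916800 / 86400 = 462.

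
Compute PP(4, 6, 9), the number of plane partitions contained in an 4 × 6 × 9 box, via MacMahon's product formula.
PP(4, 6, 9) = 559299781040

Evaluate the triple product over i = 1..4, j = 1..6, k = 1..9. The factors are (2/1) · (3/2) · (4/3) · (5/4) · (6/5) · (7/6) · (8/7) · (9/8) · … (216 factors total). The numerators and denominators telescope so the product is an integer; carrying out the multiplication exactly gives PP(4, 6, 9) = 559299781040.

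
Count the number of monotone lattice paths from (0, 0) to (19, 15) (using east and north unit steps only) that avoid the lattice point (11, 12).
Number of paths = 1632874650

Total paths from (0, 0) to (19, 15): C(34, 19) = 1855967520. Paths through (11, 12): (paths (0, 0) → (11, 12)) × (paths (11, 12) → (19, 15)) = C(23, 11) · C(11, 8) = 1352078 · 165 = 223092870. Avoidance count = 1855967520 − 223092870 = 1632874650.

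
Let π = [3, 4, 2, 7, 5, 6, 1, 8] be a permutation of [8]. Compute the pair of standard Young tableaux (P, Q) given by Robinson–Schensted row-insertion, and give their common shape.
P = [1, 4, 5, 6, 8] / [2, 7] / [3];  Q = [1, 2, 4, 6, 8] / [3, 5] / [7];  common shape = (5, 2, 1)

Row-insert the values π_1, π_2, … into P one at a time, bumping the leftmost entry strictly greater than the inserted value down to the next row. The recording tableau Q records, in position (i, j), the step at which that cell was added to P.
  Insert 3 (step 1): P = [3];  Q = [1]
  Insert 4 (step 2): P = [3, 4];  Q = [1, 2]
  Insert 2 (step 3): P = [2, 4] / [3];  Q = [1, 2] / [3]
  Insert 7 (step 4): P = [2, 4, 7] / [3];  Q = [1, 2, 4] / [3]
  Insert 5 (step 5): P = [2, 4, 5] / [3, 7];  Q = [1, 2, 4] / [3, 5]
  Insert 6 (step 6): P = [2, 4, 5, 6] / [3, 7];  Q = [1, 2, 4, 6] / [3, 5]
  Insert 1 (step 7): P = [1, 4, 5, 6] / [2, 7] / [3];  Q = [1, 2, 4, 6] / [3, 5] / [7]
  Insert 8 (step 8): P = [1, 4, 5, 6, 8] / [2, 7] / [3];  Q = [1, 2, 4, 6, 8] / [3, 5] / [7]
Final shape: (5, 2, 1).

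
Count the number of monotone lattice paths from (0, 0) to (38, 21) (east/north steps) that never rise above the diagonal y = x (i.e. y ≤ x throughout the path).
Number of paths = 2395339717603140

By the reflection principle (André's argument), the number of monotone paths to (38, 21) with n ≤ m that never go above y = x is C(59, 38) − C(59, 39) = 5189902721473470 − 2794563003870330 = 2395339717603140.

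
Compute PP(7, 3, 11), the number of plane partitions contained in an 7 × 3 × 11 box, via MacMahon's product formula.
PP(7, 3, 11) = 431621592480

Evaluate the triple product over i = 1..7, j = 1..3, k = 1..11. The factors are (2/1) · (3/2) · (4/3) · (5/4) · (6/5) · (7/6) · (8/7) · (9/8) · … (231 factors total). The numerators and denominators telescope so the product is an integer; carrying out the multiplication exactly gives PP(7, 3, 11) = 431621592480.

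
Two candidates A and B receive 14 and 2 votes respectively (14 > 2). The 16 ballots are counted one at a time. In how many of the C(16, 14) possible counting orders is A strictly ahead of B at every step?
Strict-lead orderings = 90

Total orderings of the 16 votes with 14 for A: C(16, 14) = 120. By the Bertrand ballot formula (Cycle Lemma / reflection principle), the number of orderings in which A is strictly ahead of B throughout is (p − q)/(p + q) · C(p + q, p) = (14 − 2)/(14 + 2) · 120 = 90.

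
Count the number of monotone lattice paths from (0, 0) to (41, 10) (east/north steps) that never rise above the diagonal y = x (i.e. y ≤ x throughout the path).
Number of paths = 9735399520

By the reflection principle (André's argument), the number of monotone paths to (41, 10) with n ≤ m that never go above y = x is C(51, 41) − C(51, 42) = 12777711870 − 3042312350 = 9735399520.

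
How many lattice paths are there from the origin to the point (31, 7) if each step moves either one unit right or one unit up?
Number of paths = 12620256

A monotone lattice path from (0, 0) to (31, 7) consists of 31 east steps and 7 north steps in some order, so it is determined by which 31 of the 38 steps are east. The count is C(38, 31) = 12620256.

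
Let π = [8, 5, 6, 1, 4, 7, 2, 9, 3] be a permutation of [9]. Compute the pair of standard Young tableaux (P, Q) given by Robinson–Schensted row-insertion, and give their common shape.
P = [1, 2, 3, 9] / [4, 6, 7] / [5] / [8];  Q = [1, 3, 6, 8] / [2, 5, 9] / [4] / [7];  common shape = (4, 3, 1, 1)

Row-insert the values π_1, π_2, … into P one at a time, bumping the leftmost entry strictly greater than the inserted value down to the next row. The recording tableau Q records, in position (i, j), the step at which that cell was added to P.
  Insert 8 (step 1): P = [8];  Q = [1]
  Insert 5 (step 2): P = [5] / [8];  Q = [1] / [2]
  Insert 6 (step 3): P = [5, 6] / [8];  Q = [1, 3] / [2]
  Insert 1 (step 4): P = [1, 6] / [5] / [8];  Q = [1, 3] / [2] / [4]
  Insert 4 (step 5): P = [1, 4] / [5, 6] / [8];  Q = [1, 3] / [2, 5] / [4]
  Insert 7 (step 6): P = [1, 4, 7] / [5, 6] / [8];  Q = [1, 3, 6] / [2, 5] / [4]
  Insert 2 (step 7): P = [1, 2, 7] / [4, 6] / [5] / [8];  Q = [1, 3, 6] / [2, 5] / [4] / [7]
  Insert 9 (step 8): P = [1, 2, 7, 9] / [4, 6] / [5] / [8];  Q = [1, 3, 6, 8] / [2, 5] / [4] / [7]
  Insert 3 (step 9): P = [1, 2, 3, 9] / [4, 6, 7] / [5] / [8];  Q = [1, 3, 6, 8] / [2, 5, 9] / [4] / [7]
Final shape: (4, 3, 1, 1).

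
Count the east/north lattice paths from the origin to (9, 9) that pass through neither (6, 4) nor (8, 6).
Number of paths = 29888

Inclusion–exclusion. Total paths: C(18, 9) = 48620. Through P₁: C(10, 6)·C(8, 3) = 11760. Through P₂: C(14, 8)·C(4, 1) = 12012. Since P₁ is strictly southwest of P₂, a monotone path through both must visit P₁ then P₂; paths through both = C(10, 6)·C(4, 2)·C(4, 1) = 5040. Avoid both = 48620 − 11760 − 12012 + 5040 = 29888.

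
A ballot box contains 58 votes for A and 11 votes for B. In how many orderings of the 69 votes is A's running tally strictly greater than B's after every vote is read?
Strict-lead orderings = 1242305641616

Total orderings of the 69 votes with 58 for A: C(69, 58) = 1823810410032. By the Bertrand ballot formula (Cycle Lemma / reflection principle), the number of orderings in which A is strictly ahead of B throughout is (p − q)/(p + q) · C(p + q, p) = (58 − 11)/(58 + 11) · 1823810410032 = 1242305641616.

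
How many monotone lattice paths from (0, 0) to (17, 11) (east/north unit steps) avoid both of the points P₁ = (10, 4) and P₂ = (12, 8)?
Number of paths = 11825268

Inclusion–exclusion. Total paths: C(28, 17) = 21474180. Through P₁: C(14, 10)·C(14, 7) = 3435432. Through P₂: C(20, 12)·C(8, 5) = 7054320. Since P₁ is strictly southwest of P₂, a monotone path through both must visit P₁ then P₂; paths through both = C(14, 10)·C(6, 2)·C(8, 5) = 840840. Avoid both = 21474180 − 3435432 − 7054320 + 840840 = 11825268.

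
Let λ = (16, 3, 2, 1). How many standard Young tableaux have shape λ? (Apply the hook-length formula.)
# SYT of shape (16, 3, 2, 1) = 827904

Hook-length formula: f^λ = n! / Π hook(c), product over all cells c of the Young diagram. For λ = (16, 3, 2, 1), n = 22 boxes. Hook lengths by row (left-to-right, top-to-bottom): [19, 17, 15, 13, 12, 11, 10, 9, 8, 7, 6, 5, 4, 3, 2, 1]; [5, 3, 1]; [3, 1]; [1]. Product of hooks = 1357646209920000. So f^λ = 22! / 1357646209920000 = 1124000727777607680000 / 1357646209920000 = 827904.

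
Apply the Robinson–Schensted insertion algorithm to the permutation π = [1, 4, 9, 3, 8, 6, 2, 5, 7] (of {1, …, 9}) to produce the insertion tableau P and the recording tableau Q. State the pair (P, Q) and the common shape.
P = [1, 2, 5, 7] / [3, 6] / [4, 8] / [9];  Q = [1, 2, 3, 9] / [4, 5] / [6, 8] / [7];  common shape = (4, 2, 2, 1)

Row-insert the values π_1, π_2, … into P one at a time, bumping the leftmost entry strictly greater than the inserted value down to the next row. The recording tableau Q records, in position (i, j), the step at which that cell was added to P.
  Insert 1 (step 1): P = [1];  Q = [1]
  Insert 4 (step 2): P = [1, 4];  Q = [1, 2]
  Insert 9 (step 3): P = [1, 4, 9];  Q = [1, 2, 3]
  Insert 3 (step 4): P = [1, 3, 9] / [4];  Q = [1, 2, 3] / [4]
  Insert 8 (step 5): P = [1, 3, 8] / [4, 9];  Q = [1, 2, 3] / [4, 5]
  Insert 6 (step 6): P = [1, 3, 6] / [4, 8] / [9];  Q = [1, 2, 3] / [4, 5] / [6]
  Insert 2 (step 7): P = [1, 2, 6] / [3, 8] / [4] / [9];  Q = [1, 2, 3] / [4, 5] / [6] / [7]
  Insert 5 (step 8): P = [1, 2, 5] / [3, 6] / [4, 8] / [9];  Q = [1, 2, 3] / [4, 5] / [6, 8] / [7]
  Insert 7 (step 9): P = [1, 2, 5, 7] / [3, 6] / [4, 8] / [9];  Q = [1, 2, 3, 9] / [4, 5] / [6, 8] / [7]
Final shape: (4, 2, 2, 1).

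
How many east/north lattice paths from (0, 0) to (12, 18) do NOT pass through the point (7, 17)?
Number of paths = 84416601

Total paths from (0, 0) to (12, 18): C(30, 12) = 86493225. Paths through (7, 17): (paths (0, 0) → (7, 17)) × (paths (7, 17) → (12, 18)) = C(24, 7) · C(6, 5) = 346104 · 6 = 2076624. Avoidance count = 86493225 − 2076624 = 84416601.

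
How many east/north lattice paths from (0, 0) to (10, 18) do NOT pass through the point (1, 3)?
Number of paths = 7893094

Total paths from (0, 0) to (10, 18): C(28, 10) = 13123110. Paths through (1, 3): (paths (0, 0) → (1, 3)) × (paths (1, 3) → (10, 18)) = C(4, 1) · C(24, 9) = 4 · 1307504 = 5230016. Avoidance count = 13123110 − 5230016 = 7893094.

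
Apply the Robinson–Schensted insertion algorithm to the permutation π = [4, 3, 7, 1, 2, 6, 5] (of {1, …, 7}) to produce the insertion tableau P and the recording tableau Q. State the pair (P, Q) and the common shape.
P = [1, 2, 5] / [3, 6] / [4, 7];  Q = [1, 3, 6] / [2, 5] / [4, 7];  common shape = (3, 2, 2)

Row-insert the values π_1, π_2, … into P one at a time, bumping the leftmost entry strictly greater than the inserted value down to the next row. The recording tableau Q records, in position (i, j), the step at which that cell was added to P.
  Insert 4 (step 1): P = [4];  Q = [1]
  Insert 3 (step 2): P = [3] / [4];  Q = [1] / [2]
  Insert 7 (step 3): P = [3, 7] / [4];  Q = [1, 3] / [2]
  Insert 1 (step 4): P = [1, 7] / [3] / [4];  Q = [1, 3] / [2] / [4]
  Insert 2 (step 5): P = [1, 2] / [3, 7] / [4];  Q = [1, 3] / [2, 5] / [4]
  Insert 6 (step 6): P = [1, 2, 6] / [3, 7] / [4];  Q = [1, 3, 6] / [2, 5] / [4]
  Insert 5 (step 7): P = [1, 2, 5] / [3, 6] / [4, 7];  Q = [1, 3, 6] / [2, 5] / [4, 7]
Final shape: (3, 2, 2).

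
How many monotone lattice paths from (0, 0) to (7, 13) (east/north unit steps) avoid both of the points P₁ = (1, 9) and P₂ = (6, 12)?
Number of paths = 39412

Inclusion–exclusion. Total paths: C(20, 7) = 77520. Through P₁: C(10, 1)·C(10, 6) = 2100. Through P₂: C(18, 6)·C(2, 1) = 37128. Since P₁ is strictly southwest of P₂, a monotone path through both must visit P₁ then P₂; paths through both = C(10, 1)·C(8, 5)·C(2, 1) = 1120. Avoid both = 77520 − 2100 − 37128 + 1120 = 39412.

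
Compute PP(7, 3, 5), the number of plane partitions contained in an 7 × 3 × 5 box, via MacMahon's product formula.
PP(7, 3, 5) = 16195608

Evaluate the triple product over i = 1..7, j = 1..3, k = 1..5. The factors are (2/1) · (3/2) · (4/3) · (5/4) · (6/5) · (3/2) · (4/3) · (5/4) · … (105 factors total). The numerators and denominators telescope so the product is an integer; carrying out the multiplication exactly gives PP(7, 3, 5) = 16195608.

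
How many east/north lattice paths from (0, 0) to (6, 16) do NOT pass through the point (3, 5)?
Number of paths = 54229

Total paths from (0, 0) to (6, 16): C(22, 6) = 74613. Paths through (3, 5): (paths (0, 0) → (3, 5)) × (paths (3, 5) → (6, 16)) = C(8, 3) · C(14, 3) = 56 · 364 = 20384. Avoidance count = 74613 − 20384 = 54229.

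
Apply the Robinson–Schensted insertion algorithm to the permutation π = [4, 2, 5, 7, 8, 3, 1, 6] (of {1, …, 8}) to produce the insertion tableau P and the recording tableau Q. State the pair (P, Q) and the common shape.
P = [1, 3, 6, 8] / [2, 5, 7] / [4];  Q = [1, 3, 4, 5] / [2, 6, 8] / [7];  common shape = (4, 3, 1)

Row-insert the values π_1, π_2, … into P one at a time, bumping the leftmost entry strictly greater than the inserted value down to the next row. The recording tableau Q records, in position (i, j), the step at which that cell was added to P.
  Insert 4 (step 1): P = [4];  Q = [1]
  Insert 2 (step 2): P = [2] / [4];  Q = [1] / [2]
  Insert 5 (step 3): P = [2, 5] / [4];  Q = [1, 3] / [2]
  Insert 7 (step 4): P = [2, 5, 7] / [4];  Q = [1, 3, 4] / [2]
  Insert 8 (step 5): P = [2, 5, 7, 8] / [4];  Q = [1, 3, 4, 5] / [2]
  Insert 3 (step 6): P = [2, 3, 7, 8] / [4, 5];  Q = [1, 3, 4, 5] / [2, 6]
  Insert 1 (step 7): P = [1, 3, 7, 8] / [2, 5] / [4];  Q = [1, 3, 4, 5] / [2, 6] / [7]
  Insert 6 (step 8): P = [1, 3, 6, 8] / [2, 5, 7] / [4];  Q = [1, 3, 4, 5] / [2, 6, 8] / [7]
Final shape: (4, 3, 1).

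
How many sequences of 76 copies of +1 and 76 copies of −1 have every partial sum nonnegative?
C_76 = 4790408930363303911328386208394864461024520

These ballot sequences are counted by the Catalan number C_n = (1/(n + 1)) · C(2n, n). For n = 76: C_76 = (1/77) · C(152, 76) = 368861487637974401172285738046404563498888040/77 = 4790408930363303911328386208394864461024520.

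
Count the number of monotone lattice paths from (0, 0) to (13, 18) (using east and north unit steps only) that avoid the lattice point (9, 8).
Number of paths = 181918765

Total paths from (0, 0) to (13, 18): C(31, 13) = 206253075. Paths through (9, 8): (paths (0, 0) → (9, 8)) × (paths (9, 8) → (13, 18)) = C(17, 9) · C(14, 4) = 24310 · 1001 = 24334310. Avoidance count = 206253075 − 24334310 = 181918765.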